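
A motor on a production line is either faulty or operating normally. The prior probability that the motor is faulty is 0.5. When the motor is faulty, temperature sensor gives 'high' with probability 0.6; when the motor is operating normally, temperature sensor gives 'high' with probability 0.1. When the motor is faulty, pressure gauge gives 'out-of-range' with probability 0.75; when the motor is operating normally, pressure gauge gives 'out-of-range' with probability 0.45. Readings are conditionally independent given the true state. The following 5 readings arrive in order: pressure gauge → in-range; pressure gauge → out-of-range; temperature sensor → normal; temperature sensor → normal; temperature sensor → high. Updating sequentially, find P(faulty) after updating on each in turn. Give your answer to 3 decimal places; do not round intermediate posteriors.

0.473

After pressure gauge='in-range': P(faulty) = 0.25·0.5000 / (0.25·0.5000 + 0.55·0.5000) ≈ 0.3125
After pressure gauge='out-of-range': P(faulty) = 0.75·0.3125 / (0.75·0.3125 + 0.45·0.6875) ≈ 0.4310
After temperature sensor='normal': P(faulty) = 0.4·0.4310 / (0.4·0.4310 + 0.9·0.5690) ≈ 0.2519
After temperature sensor='normal': P(faulty) = 0.4·0.2519 / (0.4·0.2519 + 0.9·0.7481) ≈ 0.1302
After temperature sensor='high': P(faulty) = 0.6·0.1302 / (0.6·0.1302 + 0.1·0.8698) ≈ 0.4731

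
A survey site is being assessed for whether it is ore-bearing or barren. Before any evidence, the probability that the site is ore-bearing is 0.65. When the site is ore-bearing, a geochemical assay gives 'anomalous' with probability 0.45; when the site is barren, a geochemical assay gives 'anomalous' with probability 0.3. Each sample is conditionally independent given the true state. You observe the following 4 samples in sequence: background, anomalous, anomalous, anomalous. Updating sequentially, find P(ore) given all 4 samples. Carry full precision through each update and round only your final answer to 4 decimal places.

0.8312

After 'background': P(ore) = 0.55·0.6500 / (0.55·0.6500 + 0.7·0.3500) ≈ 0.5934
After 'anomalous': P(ore) = 0.45·0.5934 / (0.45·0.5934 + 0.3·0.4066) ≈ 0.6864
After 'anomalous': P(ore) = 0.45·0.6864 / (0.45·0.6864 + 0.3·0.3136) ≈ 0.7665
After 'anomalous': P(ore) = 0.45·0.7665 / (0.45·0.7665 + 0.3·0.2335) ≈ 0.8312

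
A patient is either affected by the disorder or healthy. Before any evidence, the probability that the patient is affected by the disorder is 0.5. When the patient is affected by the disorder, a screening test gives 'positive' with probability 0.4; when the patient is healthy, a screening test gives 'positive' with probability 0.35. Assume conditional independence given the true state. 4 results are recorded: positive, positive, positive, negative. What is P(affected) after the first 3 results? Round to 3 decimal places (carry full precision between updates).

After 'positive': P(affected) = 0.4·0.5000 / (0.4·0.5000 + 0.35·0.5000) ≈ 0.5333
After 'positive': P(affected) = 0.4·0.5333 / (0.4·0.5333 + 0.35·0.4667) ≈ 0.5664
After 'positive': P(affected) = 0.4·0.5664 / (0.4·0.5664 + 0.35·0.4336) ≈ 0.5988

0.599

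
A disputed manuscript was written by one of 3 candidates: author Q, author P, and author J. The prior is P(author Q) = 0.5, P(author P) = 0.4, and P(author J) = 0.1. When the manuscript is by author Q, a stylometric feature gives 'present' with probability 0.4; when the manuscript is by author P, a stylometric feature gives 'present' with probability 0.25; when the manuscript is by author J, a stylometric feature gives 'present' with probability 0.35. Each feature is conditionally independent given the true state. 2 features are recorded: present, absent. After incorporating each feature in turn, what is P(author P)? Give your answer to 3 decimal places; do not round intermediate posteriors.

After 'present': normaliser = 0.4·0.5000 + 0.25·0.4000 + 0.35·0.1000; P(author Q) ≈ 0.5970, P(author P) ≈ 0.2985, P(author J) ≈ 0.1045
After 'absent': normaliser = 0.6·0.5970 + 0.75·0.2985 + 0.65·0.1045; P(author Q) ≈ 0.5511, P(author P) ≈ 0.3444, P(author J) ≈ 0.1045

0.344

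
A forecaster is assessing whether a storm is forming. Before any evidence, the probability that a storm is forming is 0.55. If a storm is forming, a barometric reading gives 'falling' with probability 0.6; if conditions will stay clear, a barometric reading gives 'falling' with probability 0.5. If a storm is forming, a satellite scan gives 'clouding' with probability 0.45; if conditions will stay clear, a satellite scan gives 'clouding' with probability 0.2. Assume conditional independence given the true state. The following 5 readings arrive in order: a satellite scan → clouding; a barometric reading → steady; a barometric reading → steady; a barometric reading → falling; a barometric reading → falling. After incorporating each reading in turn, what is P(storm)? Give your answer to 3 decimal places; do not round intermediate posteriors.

After a satellite scan='clouding': P(storm) = 0.45·0.5500 / (0.45·0.5500 + 0.2·0.4500) ≈ 0.7333
After a barometric reading='steady': P(storm) = 0.4·0.7333 / (0.4·0.7333 + 0.5·0.2667) ≈ 0.6875
After a barometric reading='steady': P(storm) = 0.4·0.6875 / (0.4·0.6875 + 0.5·0.3125) ≈ 0.6377
After a barometric reading='falling': P(storm) = 0.6·0.6377 / (0.6·0.6377 + 0.5·0.3623) ≈ 0.6787
After a barometric reading='falling': P(storm) = 0.6·0.6787 / (0.6·0.6787 + 0.5·0.3213) ≈ 0.7171

0.717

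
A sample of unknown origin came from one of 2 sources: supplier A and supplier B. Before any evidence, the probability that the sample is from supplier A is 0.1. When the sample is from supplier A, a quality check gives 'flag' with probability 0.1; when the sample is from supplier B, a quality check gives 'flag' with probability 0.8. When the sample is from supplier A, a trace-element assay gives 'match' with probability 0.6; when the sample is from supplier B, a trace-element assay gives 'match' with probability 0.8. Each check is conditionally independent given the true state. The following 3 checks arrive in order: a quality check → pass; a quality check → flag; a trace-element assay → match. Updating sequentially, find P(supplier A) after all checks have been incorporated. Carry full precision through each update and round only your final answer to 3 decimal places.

After a quality check='pass': P(supplier A) = 0.9·0.1000 / (0.9·0.1000 + 0.2·0.9000) ≈ 0.3333
After a quality check='flag': P(supplier A) = 0.1·0.3333 / (0.1·0.3333 + 0.8·0.6667) ≈ 0.0588
After a trace-element assay='match': P(supplier A) = 0.6·0.0588 / (0.6·0.0588 + 0.8·0.9412) ≈ 0.0448

0.045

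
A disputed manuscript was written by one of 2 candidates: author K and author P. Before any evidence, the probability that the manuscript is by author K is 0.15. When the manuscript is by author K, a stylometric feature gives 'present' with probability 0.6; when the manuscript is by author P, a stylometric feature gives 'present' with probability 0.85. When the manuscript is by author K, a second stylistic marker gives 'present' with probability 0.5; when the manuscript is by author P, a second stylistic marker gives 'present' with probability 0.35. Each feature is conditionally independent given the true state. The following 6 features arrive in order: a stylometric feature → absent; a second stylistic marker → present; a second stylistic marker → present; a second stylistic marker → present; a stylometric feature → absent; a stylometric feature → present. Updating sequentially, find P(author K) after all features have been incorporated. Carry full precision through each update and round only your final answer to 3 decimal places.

Each posterior becomes the prior for the next update.
After a stylometric feature='absent': P(author K) = 0.4·0.1500 / (0.4·0.1500 + 0.15·0.8500) ≈ 0.3200
After a second stylistic marker='present': P(author K) = 0.5·0.3200 / (0.5·0.3200 + 0.35·0.6800) ≈ 0.4020
After a second stylistic marker='present': P(author K) = 0.5·0.4020 / (0.5·0.4020 + 0.35·0.5980) ≈ 0.4899
After a second stylistic marker='present': P(author K) = 0.5·0.4899 / (0.5·0.4899 + 0.35·0.5101) ≈ 0.5784
After a stylometric feature='absent': P(author K) = 0.4·0.5784 / (0.4·0.5784 + 0.15·0.4216) ≈ 0.7853
After a stylometric feature='present': P(author K) = 0.6·0.7853 / (0.6·0.7853 + 0.85·0.2147) ≈ 0.7209

0.721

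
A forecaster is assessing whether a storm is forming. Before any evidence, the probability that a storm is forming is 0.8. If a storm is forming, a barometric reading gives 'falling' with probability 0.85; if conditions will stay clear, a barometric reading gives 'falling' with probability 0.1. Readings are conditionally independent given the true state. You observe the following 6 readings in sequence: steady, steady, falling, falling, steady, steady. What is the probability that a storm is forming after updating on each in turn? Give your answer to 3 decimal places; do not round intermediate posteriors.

Apply Bayes' rule sequentially, carrying P(storm) forward.
After 'steady': P(storm) = 0.15·0.8000 / (0.15·0.8000 + 0.9·0.2000) ≈ 0.4000
After 'steady': P(storm) = 0.15·0.4000 / (0.15·0.4000 + 0.9·0.6000) ≈ 0.1000
After 'falling': P(storm) = 0.85·0.1000 / (0.85·0.1000 + 0.1·0.9000) ≈ 0.4857
After 'falling': P(storm) = 0.85·0.4857 / (0.85·0.4857 + 0.1·0.5143) ≈ 0.8892
After 'steady': P(storm) = 0.15·0.8892 / (0.15·0.8892 + 0.9·0.1108) ≈ 0.5723
After 'steady': P(storm) = 0.15·0.5723 / (0.15·0.5723 + 0.9·0.4277) ≈ 0.1823

0.182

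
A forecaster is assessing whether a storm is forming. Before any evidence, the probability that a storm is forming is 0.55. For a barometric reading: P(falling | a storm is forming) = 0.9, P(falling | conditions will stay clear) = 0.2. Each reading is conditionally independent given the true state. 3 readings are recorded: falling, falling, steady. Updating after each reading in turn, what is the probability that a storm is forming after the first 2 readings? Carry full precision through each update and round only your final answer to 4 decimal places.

After 'falling': P(storm) = 0.9·0.5500 / (0.9·0.5500 + 0.2·0.4500) ≈ 0.8462
After 'falling': P(storm) = 0.9·0.8462 / (0.9·0.8462 + 0.2·0.1538) ≈ 0.9612

0.9612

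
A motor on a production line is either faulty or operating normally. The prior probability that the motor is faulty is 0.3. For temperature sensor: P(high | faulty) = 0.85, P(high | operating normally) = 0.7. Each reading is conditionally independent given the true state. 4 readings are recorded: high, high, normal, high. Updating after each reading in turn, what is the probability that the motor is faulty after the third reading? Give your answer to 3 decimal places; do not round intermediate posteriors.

Each posterior becomes the prior for the next update.
After 'high': P(faulty) = 0.85·0.3000 / (0.85·0.3000 + 0.7·0.7000) ≈ 0.3423
After 'high': P(faulty) = 0.85·0.3423 / (0.85·0.3423 + 0.7·0.6577) ≈ 0.3872
After 'normal': P(faulty) = 0.15·0.3872 / (0.15·0.3872 + 0.3·0.6128) ≈ 0.2401

0.240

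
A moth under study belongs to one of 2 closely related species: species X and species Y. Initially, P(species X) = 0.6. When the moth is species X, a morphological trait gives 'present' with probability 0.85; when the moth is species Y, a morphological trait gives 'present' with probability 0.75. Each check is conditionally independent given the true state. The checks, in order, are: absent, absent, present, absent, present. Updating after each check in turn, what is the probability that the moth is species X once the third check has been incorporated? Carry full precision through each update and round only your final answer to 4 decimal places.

After 'absent': P(species X) = 0.15·0.6000 / (0.15·0.6000 + 0.25·0.4000) ≈ 0.4737
After 'absent': P(species X) = 0.15·0.4737 / (0.15·0.4737 + 0.25·0.5263) ≈ 0.3506
After 'present': P(species X) = 0.85·0.3506 / (0.85·0.3506 + 0.75·0.6494) ≈ 0.3797

0.3797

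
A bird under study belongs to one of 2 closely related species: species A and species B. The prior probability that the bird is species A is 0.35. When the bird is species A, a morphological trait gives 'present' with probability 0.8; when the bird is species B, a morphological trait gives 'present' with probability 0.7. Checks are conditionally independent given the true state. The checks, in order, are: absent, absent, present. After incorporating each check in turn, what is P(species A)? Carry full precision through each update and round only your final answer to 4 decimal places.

After 'absent': P(species A) = 0.2·0.3500 / (0.2·0.3500 + 0.3·0.6500) ≈ 0.2642
After 'absent': P(species A) = 0.2·0.2642 / (0.2·0.2642 + 0.3·0.7358) ≈ 0.1931
After 'present': P(species A) = 0.8·0.1931 / (0.8·0.1931 + 0.7·0.8069) ≈ 0.2148

0.2148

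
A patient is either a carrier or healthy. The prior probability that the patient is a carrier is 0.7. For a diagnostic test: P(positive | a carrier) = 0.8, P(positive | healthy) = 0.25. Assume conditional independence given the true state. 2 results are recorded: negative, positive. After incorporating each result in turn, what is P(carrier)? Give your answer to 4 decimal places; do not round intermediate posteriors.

0.6657

Each posterior becomes the prior for the next update.
After 'negative': P(carrier) = 0.2·0.7000 / (0.2·0.7000 + 0.75·0.3000) ≈ 0.3836
After 'positive': P(carrier) = 0.8·0.3836 / (0.8·0.3836 + 0.25·0.6164) ≈ 0.6657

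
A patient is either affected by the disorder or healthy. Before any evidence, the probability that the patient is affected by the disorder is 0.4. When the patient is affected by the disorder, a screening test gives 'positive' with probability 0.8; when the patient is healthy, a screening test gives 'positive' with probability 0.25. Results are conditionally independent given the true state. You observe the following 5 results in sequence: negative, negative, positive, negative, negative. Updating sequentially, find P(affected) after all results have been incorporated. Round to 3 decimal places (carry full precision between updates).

0.011

Apply Bayes' rule sequentially, carrying P(affected) forward.
After 'negative': P(affected) = 0.2·0.4000 / (0.2·0.4000 + 0.75·0.6000) ≈ 0.1509
After 'negative': P(affected) = 0.2·0.1509 / (0.2·0.1509 + 0.75·0.8491) ≈ 0.0453
After 'positive': P(affected) = 0.8·0.0453 / (0.8·0.0453 + 0.25·0.9547) ≈ 0.1317
After 'negative': P(affected) = 0.2·0.1317 / (0.2·0.1317 + 0.75·0.8683) ≈ 0.0389
After 'negative': P(affected) = 0.2·0.0389 / (0.2·0.0389 + 0.75·0.9611) ≈ 0.0107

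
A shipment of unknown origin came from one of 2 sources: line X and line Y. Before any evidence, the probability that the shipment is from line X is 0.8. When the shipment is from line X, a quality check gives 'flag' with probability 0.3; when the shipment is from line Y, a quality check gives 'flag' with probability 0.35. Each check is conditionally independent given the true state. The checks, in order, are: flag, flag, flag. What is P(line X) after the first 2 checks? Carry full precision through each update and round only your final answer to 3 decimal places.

Apply Bayes' rule sequentially, carrying P(line X) forward.
After 'flag': P(line X) = 0.3·0.8000 / (0.3·0.8000 + 0.35·0.2000) ≈ 0.7742
After 'flag': P(line X) = 0.3·0.7742 / (0.3·0.7742 + 0.35·0.2258) ≈ 0.7461

0.746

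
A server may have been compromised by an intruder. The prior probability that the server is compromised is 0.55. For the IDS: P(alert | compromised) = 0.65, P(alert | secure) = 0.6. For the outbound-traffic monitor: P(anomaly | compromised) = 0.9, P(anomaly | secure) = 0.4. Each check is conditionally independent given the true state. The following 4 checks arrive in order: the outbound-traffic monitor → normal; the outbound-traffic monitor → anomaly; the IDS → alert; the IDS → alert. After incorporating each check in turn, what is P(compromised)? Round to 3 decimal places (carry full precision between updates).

0.350

After the outbound-traffic monitor='normal': P(compromised) = 0.1·0.5500 / (0.1·0.5500 + 0.6·0.4500) ≈ 0.1692
After the outbound-traffic monitor='anomaly': P(compromised) = 0.9·0.1692 / (0.9·0.1692 + 0.4·0.8308) ≈ 0.3143
After the IDS='alert': P(compromised) = 0.65·0.3143 / (0.65·0.3143 + 0.6·0.6857) ≈ 0.3318
After the IDS='alert': P(compromised) = 0.65·0.3318 / (0.65·0.3318 + 0.6·0.6682) ≈ 0.3498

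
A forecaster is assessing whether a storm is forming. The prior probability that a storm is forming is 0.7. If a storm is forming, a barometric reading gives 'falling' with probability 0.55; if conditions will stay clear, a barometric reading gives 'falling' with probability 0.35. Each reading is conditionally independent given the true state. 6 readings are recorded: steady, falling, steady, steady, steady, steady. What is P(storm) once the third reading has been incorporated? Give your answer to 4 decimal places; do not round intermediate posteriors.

0.6373

After 'steady': P(storm) = 0.45·0.7000 / (0.45·0.7000 + 0.65·0.3000) ≈ 0.6176
After 'falling': P(storm) = 0.55·0.6176 / (0.55·0.6176 + 0.35·0.3824) ≈ 0.7174
After 'steady': P(storm) = 0.45·0.7174 / (0.45·0.7174 + 0.65·0.2826) ≈ 0.6373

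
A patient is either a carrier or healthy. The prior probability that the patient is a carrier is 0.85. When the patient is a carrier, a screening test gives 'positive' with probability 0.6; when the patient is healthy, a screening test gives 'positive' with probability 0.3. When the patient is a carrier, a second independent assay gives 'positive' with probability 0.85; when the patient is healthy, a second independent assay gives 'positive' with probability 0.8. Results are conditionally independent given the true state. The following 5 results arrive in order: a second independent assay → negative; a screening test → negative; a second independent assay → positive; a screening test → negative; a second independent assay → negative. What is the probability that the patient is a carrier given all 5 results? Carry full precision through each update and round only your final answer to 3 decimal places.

0.525

Apply Bayes' rule sequentially, carrying P(carrier) forward.
After a second independent assay='negative': P(carrier) = 0.15·0.8500 / (0.15·0.8500 + 0.2·0.1500) ≈ 0.8095
After a screening test='negative': P(carrier) = 0.4·0.8095 / (0.4·0.8095 + 0.7·0.1905) ≈ 0.7083
After a second independent assay='positive': P(carrier) = 0.85·0.7083 / (0.85·0.7083 + 0.8·0.2917) ≈ 0.7207
After a screening test='negative': P(carrier) = 0.4·0.7207 / (0.4·0.7207 + 0.7·0.2793) ≈ 0.5959
After a second independent assay='negative': P(carrier) = 0.15·0.5959 / (0.15·0.5959 + 0.2·0.4041) ≈ 0.5251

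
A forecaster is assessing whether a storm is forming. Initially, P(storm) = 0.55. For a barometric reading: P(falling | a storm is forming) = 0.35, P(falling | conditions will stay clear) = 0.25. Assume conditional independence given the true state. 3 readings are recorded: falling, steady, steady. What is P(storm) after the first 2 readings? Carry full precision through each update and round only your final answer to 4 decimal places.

0.5973

Each posterior becomes the prior for the next update.
After 'falling': P(storm) = 0.35·0.5500 / (0.35·0.5500 + 0.25·0.4500) ≈ 0.6311
After 'steady': P(storm) = 0.65·0.6311 / (0.65·0.6311 + 0.75·0.3689) ≈ 0.5973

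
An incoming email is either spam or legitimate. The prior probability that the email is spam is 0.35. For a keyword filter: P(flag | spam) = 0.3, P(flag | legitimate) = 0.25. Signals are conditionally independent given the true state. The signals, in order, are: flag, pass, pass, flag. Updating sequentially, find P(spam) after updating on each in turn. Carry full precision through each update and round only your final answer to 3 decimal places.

0.403

After 'flag': P(spam) = 0.3·0.3500 / (0.3·0.3500 + 0.25·0.6500) ≈ 0.3925
After 'pass': P(spam) = 0.7·0.3925 / (0.7·0.3925 + 0.75·0.6075) ≈ 0.3762
After 'pass': P(spam) = 0.7·0.3762 / (0.7·0.3762 + 0.75·0.6238) ≈ 0.3602
After 'flag': P(spam) = 0.3·0.3602 / (0.3·0.3602 + 0.25·0.6398) ≈ 0.4031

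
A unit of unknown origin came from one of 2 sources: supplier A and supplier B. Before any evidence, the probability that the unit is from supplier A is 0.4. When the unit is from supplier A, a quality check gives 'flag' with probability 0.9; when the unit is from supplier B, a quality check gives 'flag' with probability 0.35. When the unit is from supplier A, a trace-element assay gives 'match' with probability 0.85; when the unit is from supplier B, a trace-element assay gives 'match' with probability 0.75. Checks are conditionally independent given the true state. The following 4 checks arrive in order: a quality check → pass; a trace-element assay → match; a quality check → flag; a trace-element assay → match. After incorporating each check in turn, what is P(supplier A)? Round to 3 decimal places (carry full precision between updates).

0.253

After a quality check='pass': P(supplier A) = 0.1·0.4000 / (0.1·0.4000 + 0.65·0.6000) ≈ 0.0930
After a trace-element assay='match': P(supplier A) = 0.85·0.0930 / (0.85·0.0930 + 0.75·0.9070) ≈ 0.1041
After a quality check='flag': P(supplier A) = 0.9·0.1041 / (0.9·0.1041 + 0.35·0.8959) ≈ 0.2301
After a trace-element assay='match': P(supplier A) = 0.85·0.2301 / (0.85·0.2301 + 0.75·0.7699) ≈ 0.2530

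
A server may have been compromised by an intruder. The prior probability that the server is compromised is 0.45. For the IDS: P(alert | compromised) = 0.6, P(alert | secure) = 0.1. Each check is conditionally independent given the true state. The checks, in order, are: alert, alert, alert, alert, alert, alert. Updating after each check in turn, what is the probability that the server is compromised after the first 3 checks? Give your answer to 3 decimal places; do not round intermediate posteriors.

After 'alert': P(compromised) = 0.6·0.4500 / (0.6·0.4500 + 0.1·0.5500) ≈ 0.8308
After 'alert': P(compromised) = 0.6·0.8308 / (0.6·0.8308 + 0.1·0.1692) ≈ 0.9672
After 'alert': P(compromised) = 0.6·0.9672 / (0.6·0.9672 + 0.1·0.0328) ≈ 0.9944

0.994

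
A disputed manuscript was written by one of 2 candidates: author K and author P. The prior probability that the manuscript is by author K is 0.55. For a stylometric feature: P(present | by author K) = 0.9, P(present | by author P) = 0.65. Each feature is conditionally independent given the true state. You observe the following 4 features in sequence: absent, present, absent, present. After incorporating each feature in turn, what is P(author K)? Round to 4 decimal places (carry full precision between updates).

Apply Bayes' rule sequentially, carrying P(author K) forward.
After 'absent': P(author K) = 0.1·0.5500 / (0.1·0.5500 + 0.35·0.4500) ≈ 0.2588
After 'present': P(author K) = 0.9·0.2588 / (0.9·0.2588 + 0.65·0.7412) ≈ 0.3259
After 'absent': P(author K) = 0.1·0.3259 / (0.1·0.3259 + 0.35·0.6741) ≈ 0.1214
After 'present': P(author K) = 0.9·0.1214 / (0.9·0.1214 + 0.65·0.8786) ≈ 0.1606

0.1606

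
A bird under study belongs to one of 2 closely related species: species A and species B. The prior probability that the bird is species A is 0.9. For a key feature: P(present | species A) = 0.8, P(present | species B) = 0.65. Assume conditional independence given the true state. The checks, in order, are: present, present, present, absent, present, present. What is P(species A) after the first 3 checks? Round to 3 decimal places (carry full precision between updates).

0.944

After 'present': P(species A) = 0.8·0.9000 / (0.8·0.9000 + 0.65·0.1000) ≈ 0.9172
After 'present': P(species A) = 0.8·0.9172 / (0.8·0.9172 + 0.65·0.0828) ≈ 0.9317
After 'present': P(species A) = 0.8·0.9317 / (0.8·0.9317 + 0.65·0.0683) ≈ 0.9438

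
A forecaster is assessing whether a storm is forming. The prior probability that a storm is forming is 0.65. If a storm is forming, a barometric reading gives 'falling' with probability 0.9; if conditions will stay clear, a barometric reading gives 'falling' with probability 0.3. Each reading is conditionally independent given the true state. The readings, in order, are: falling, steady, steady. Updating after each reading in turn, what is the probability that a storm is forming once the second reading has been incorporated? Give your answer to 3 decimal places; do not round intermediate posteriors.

After 'falling': P(storm) = 0.9·0.6500 / (0.9·0.6500 + 0.3·0.3500) ≈ 0.8478
After 'steady': P(storm) = 0.1·0.8478 / (0.1·0.8478 + 0.7·0.1522) ≈ 0.4432

0.443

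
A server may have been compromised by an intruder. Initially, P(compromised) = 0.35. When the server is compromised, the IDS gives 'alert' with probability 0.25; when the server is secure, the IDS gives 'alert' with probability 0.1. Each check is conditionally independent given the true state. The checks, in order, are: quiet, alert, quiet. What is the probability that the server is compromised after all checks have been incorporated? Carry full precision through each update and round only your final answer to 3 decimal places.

After 'quiet': P(compromised) = 0.75·0.3500 / (0.75·0.3500 + 0.9·0.6500) ≈ 0.3097
After 'alert': P(compromised) = 0.25·0.3097 / (0.25·0.3097 + 0.1·0.6903) ≈ 0.5287
After 'quiet': P(compromised) = 0.75·0.5287 / (0.75·0.5287 + 0.9·0.4713) ≈ 0.4832

0.483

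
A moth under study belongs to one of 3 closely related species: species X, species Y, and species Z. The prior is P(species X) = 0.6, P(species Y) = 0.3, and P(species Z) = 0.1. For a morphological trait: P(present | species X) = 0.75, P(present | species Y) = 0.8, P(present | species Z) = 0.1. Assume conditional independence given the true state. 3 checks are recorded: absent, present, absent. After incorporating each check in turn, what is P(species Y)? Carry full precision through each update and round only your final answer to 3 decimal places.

0.209

Each posterior becomes the prior for the next update.
After 'absent': normaliser = 0.25·0.6000 + 0.2·0.3000 + 0.9·0.1000; P(species X) ≈ 0.5000, P(species Y) ≈ 0.2000, P(species Z) ≈ 0.3000
After 'present': normaliser = 0.75·0.5000 + 0.8·0.2000 + 0.1·0.3000; P(species X) ≈ 0.6637, P(species Y) ≈ 0.2832, P(species Z) ≈ 0.0531
After 'absent': normaliser = 0.25·0.6637 + 0.2·0.2832 + 0.9·0.0531; P(species X) ≈ 0.6137, P(species Y) ≈ 0.2095, P(species Z) ≈ 0.1768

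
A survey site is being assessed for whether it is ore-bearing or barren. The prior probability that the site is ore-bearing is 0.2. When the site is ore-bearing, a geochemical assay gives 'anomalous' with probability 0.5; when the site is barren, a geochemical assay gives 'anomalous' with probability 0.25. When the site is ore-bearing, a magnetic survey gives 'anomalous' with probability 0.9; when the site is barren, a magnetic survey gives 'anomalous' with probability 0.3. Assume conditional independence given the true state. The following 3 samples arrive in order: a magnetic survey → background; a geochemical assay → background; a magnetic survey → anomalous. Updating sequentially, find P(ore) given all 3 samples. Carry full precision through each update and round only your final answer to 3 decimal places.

Each posterior becomes the prior for the next update.
After a magnetic survey='background': P(ore) = 0.1·0.2000 / (0.1·0.2000 + 0.7·0.8000) ≈ 0.0345
After a geochemical assay='background': P(ore) = 0.5·0.0345 / (0.5·0.0345 + 0.75·0.9655) ≈ 0.0233
After a magnetic survey='anomalous': P(ore) = 0.9·0.0233 / (0.9·0.0233 + 0.3·0.9767) ≈ 0.0667

0.067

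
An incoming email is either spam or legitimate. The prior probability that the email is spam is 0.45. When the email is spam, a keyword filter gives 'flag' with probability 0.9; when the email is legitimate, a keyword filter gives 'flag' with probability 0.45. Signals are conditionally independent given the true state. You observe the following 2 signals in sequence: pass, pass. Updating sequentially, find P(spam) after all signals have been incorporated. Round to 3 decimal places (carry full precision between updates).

After 'pass': P(spam) = 0.1·0.4500 / (0.1·0.4500 + 0.55·0.5500) ≈ 0.1295
After 'pass': P(spam) = 0.1·0.1295 / (0.1·0.1295 + 0.55·0.8705) ≈ 0.0263

0.026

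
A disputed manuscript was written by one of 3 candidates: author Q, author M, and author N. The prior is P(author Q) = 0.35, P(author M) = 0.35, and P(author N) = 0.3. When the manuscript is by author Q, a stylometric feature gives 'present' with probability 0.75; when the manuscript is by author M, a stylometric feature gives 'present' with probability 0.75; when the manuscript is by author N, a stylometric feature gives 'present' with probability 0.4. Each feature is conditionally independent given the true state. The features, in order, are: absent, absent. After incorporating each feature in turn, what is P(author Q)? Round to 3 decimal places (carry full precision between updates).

After 'absent': normaliser = 0.25·0.3500 + 0.25·0.3500 + 0.6·0.3000; P(author Q) ≈ 0.2465, P(author M) ≈ 0.2465, P(author N) ≈ 0.5070
After 'absent': normaliser = 0.25·0.2465 + 0.25·0.2465 + 0.6·0.5070; P(author Q) ≈ 0.1442, P(author M) ≈ 0.1442, P(author N) ≈ 0.7117

0.144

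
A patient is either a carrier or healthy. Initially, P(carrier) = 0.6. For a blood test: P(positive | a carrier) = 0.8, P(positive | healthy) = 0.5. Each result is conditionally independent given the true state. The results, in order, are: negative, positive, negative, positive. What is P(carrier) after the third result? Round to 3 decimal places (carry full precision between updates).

0.277

After 'negative': P(carrier) = 0.2·0.6000 / (0.2·0.6000 + 0.5·0.4000) ≈ 0.3750
After 'positive': P(carrier) = 0.8·0.3750 / (0.8·0.3750 + 0.5·0.6250) ≈ 0.4898
After 'negative': P(carrier) = 0.2·0.4898 / (0.2·0.4898 + 0.5·0.5102) ≈ 0.2775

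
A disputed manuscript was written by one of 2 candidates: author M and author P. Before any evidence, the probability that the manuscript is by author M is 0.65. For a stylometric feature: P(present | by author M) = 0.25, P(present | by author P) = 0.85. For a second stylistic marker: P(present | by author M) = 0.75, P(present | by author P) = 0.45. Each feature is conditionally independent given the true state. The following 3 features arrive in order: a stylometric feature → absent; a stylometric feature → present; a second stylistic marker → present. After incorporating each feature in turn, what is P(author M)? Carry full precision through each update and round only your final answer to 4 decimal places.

Apply Bayes' rule sequentially, carrying P(author M) forward.
After a stylometric feature='absent': P(author M) = 0.75·0.6500 / (0.75·0.6500 + 0.15·0.3500) ≈ 0.9028
After a stylometric feature='present': P(author M) = 0.25·0.9028 / (0.25·0.9028 + 0.85·0.0972) ≈ 0.7320
After a second stylistic marker='present': P(author M) = 0.75·0.7320 / (0.75·0.7320 + 0.45·0.2680) ≈ 0.8199

0.8199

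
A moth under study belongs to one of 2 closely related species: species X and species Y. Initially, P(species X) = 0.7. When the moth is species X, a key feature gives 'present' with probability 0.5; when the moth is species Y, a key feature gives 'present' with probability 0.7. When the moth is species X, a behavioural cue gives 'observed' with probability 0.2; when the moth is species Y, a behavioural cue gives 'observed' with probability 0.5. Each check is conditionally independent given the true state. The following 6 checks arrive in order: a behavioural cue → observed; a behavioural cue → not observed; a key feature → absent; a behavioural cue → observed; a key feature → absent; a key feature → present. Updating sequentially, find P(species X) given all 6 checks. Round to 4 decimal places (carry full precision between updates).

0.5424

After a behavioural cue='observed': P(species X) = 0.2·0.7000 / (0.2·0.7000 + 0.5·0.3000) ≈ 0.4828
After a behavioural cue='not observed': P(species X) = 0.8·0.4828 / (0.8·0.4828 + 0.5·0.5172) ≈ 0.5989
After a key feature='absent': P(species X) = 0.5·0.5989 / (0.5·0.5989 + 0.3·0.4011) ≈ 0.7134
After a behavioural cue='observed': P(species X) = 0.2·0.7134 / (0.2·0.7134 + 0.5·0.2866) ≈ 0.4989
After a key feature='absent': P(species X) = 0.5·0.4989 / (0.5·0.4989 + 0.3·0.5011) ≈ 0.6240
After a key feature='present': P(species X) = 0.5·0.6240 / (0.5·0.6240 + 0.7·0.3760) ≈ 0.5424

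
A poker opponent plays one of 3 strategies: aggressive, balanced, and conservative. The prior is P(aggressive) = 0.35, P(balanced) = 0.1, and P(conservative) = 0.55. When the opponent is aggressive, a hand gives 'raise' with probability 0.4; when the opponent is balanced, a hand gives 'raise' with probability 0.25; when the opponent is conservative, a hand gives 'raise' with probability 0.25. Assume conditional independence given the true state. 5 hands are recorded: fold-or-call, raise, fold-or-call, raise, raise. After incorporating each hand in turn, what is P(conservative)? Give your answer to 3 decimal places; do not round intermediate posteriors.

After 'fold-or-call': normaliser = 0.6·0.3500 + 0.75·0.1000 + 0.75·0.5500; P(aggressive) ≈ 0.3011, P(balanced) ≈ 0.1075, P(conservative) ≈ 0.5914
After 'raise': normaliser = 0.4·0.3011 + 0.25·0.1075 + 0.25·0.5914; P(aggressive) ≈ 0.4080, P(balanced) ≈ 0.0911, P(conservative) ≈ 0.5009
After 'fold-or-call': normaliser = 0.6·0.4080 + 0.75·0.0911 + 0.75·0.5009; P(aggressive) ≈ 0.3554, P(balanced) ≈ 0.0992, P(conservative) ≈ 0.5454
After 'raise': normaliser = 0.4·0.3554 + 0.25·0.0992 + 0.25·0.5454; P(aggressive) ≈ 0.4687, P(balanced) ≈ 0.0817, P(conservative) ≈ 0.4496
After 'raise': normaliser = 0.4·0.4687 + 0.25·0.0817 + 0.25·0.4496; P(aggressive) ≈ 0.5853, P(balanced) ≈ 0.0638, P(conservative) ≈ 0.3509

0.351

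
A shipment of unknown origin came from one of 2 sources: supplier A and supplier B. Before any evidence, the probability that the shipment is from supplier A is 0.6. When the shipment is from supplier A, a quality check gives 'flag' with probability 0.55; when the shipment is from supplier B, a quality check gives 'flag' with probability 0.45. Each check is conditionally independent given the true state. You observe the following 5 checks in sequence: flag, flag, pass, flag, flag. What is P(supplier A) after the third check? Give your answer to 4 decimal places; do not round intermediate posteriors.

After 'flag': P(supplier A) = 0.55·0.6000 / (0.55·0.6000 + 0.45·0.4000) ≈ 0.6471
After 'flag': P(supplier A) = 0.55·0.6471 / (0.55·0.6471 + 0.45·0.3529) ≈ 0.6914
After 'pass': P(supplier A) = 0.45·0.6914 / (0.45·0.6914 + 0.55·0.3086) ≈ 0.6471

0.6471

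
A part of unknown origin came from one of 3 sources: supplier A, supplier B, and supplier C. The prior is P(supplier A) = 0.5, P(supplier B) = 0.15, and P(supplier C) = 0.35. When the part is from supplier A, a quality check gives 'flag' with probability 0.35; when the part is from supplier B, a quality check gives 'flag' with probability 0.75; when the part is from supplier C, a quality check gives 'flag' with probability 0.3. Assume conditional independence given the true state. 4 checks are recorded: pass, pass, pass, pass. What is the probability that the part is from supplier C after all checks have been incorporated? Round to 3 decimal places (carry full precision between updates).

0.483

After 'pass': normaliser = 0.65·0.5000 + 0.25·0.1500 + 0.7·0.3500; P(supplier A) ≈ 0.5350, P(supplier B) ≈ 0.0617, P(supplier C) ≈ 0.4033
After 'pass': normaliser = 0.65·0.5350 + 0.25·0.0617 + 0.7·0.4033; P(supplier A) ≈ 0.5387, P(supplier B) ≈ 0.0239, P(supplier C) ≈ 0.4374
After 'pass': normaliser = 0.65·0.5387 + 0.25·0.0239 + 0.7·0.4374; P(supplier A) ≈ 0.5287, P(supplier B) ≈ 0.0090, P(supplier C) ≈ 0.4623
After 'pass': normaliser = 0.65·0.5287 + 0.25·0.0090 + 0.7·0.4623; P(supplier A) ≈ 0.5133, P(supplier B) ≈ 0.0034, P(supplier C) ≈ 0.4833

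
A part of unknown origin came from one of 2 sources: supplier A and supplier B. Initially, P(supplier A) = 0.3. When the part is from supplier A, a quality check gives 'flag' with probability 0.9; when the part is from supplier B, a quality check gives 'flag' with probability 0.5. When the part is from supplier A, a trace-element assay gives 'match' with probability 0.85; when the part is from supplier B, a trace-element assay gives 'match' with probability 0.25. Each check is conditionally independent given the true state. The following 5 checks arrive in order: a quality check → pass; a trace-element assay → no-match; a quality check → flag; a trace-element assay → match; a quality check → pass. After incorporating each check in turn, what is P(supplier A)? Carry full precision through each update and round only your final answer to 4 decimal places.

0.0206

Apply Bayes' rule sequentially, carrying P(supplier A) forward.
After a quality check='pass': P(supplier A) = 0.1·0.3000 / (0.1·0.3000 + 0.5·0.7000) ≈ 0.0789
After a trace-element assay='no-match': P(supplier A) = 0.15·0.0789 / (0.15·0.0789 + 0.75·0.9211) ≈ 0.0169
After a quality check='flag': P(supplier A) = 0.9·0.0169 / (0.9·0.0169 + 0.5·0.9831) ≈ 0.0299
After a trace-element assay='match': P(supplier A) = 0.85·0.0299 / (0.85·0.0299 + 0.25·0.9701) ≈ 0.0950
After a quality check='pass': P(supplier A) = 0.1·0.0950 / (0.1·0.0950 + 0.5·0.9050) ≈ 0.0206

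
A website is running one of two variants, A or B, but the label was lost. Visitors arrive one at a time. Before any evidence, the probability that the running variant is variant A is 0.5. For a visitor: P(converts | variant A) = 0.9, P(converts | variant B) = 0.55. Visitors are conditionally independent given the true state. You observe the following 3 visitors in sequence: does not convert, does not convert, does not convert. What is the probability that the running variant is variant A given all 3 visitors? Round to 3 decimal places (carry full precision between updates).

After 'does not convert': P(A) = 0.1·0.5000 / (0.1·0.5000 + 0.45·0.5000) ≈ 0.1818
After 'does not convert': P(A) = 0.1·0.1818 / (0.1·0.1818 + 0.45·0.8182) ≈ 0.0471
After 'does not convert': P(A) = 0.1·0.0471 / (0.1·0.0471 + 0.45·0.9529) ≈ 0.0109

0.011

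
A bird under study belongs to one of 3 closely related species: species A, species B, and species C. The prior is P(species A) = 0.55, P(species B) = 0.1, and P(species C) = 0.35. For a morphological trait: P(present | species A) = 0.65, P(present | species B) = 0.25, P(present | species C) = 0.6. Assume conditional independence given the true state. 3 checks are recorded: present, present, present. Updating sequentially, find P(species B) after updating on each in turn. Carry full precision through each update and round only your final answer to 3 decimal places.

After 'present': normaliser = 0.65·0.5500 + 0.25·0.1000 + 0.6·0.3500; P(species A) ≈ 0.6034, P(species B) ≈ 0.0422, P(species C) ≈ 0.3544
After 'present': normaliser = 0.65·0.6034 + 0.25·0.0422 + 0.6·0.3544; P(species A) ≈ 0.6373, P(species B) ≈ 0.0171, P(species C) ≈ 0.3456
After 'present': normaliser = 0.65·0.6373 + 0.25·0.0171 + 0.6·0.3456; P(species A) ≈ 0.6619, P(species B) ≈ 0.0068, P(species C) ≈ 0.3313

0.007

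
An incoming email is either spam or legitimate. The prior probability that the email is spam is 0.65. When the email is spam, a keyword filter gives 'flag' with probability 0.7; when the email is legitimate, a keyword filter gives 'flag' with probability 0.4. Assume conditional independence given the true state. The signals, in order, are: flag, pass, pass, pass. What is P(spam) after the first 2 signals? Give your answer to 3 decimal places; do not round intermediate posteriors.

0.619

After 'flag': P(spam) = 0.7·0.6500 / (0.7·0.6500 + 0.4·0.3500) ≈ 0.7647
After 'pass': P(spam) = 0.3·0.7647 / (0.3·0.7647 + 0.6·0.2353) ≈ 0.6190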